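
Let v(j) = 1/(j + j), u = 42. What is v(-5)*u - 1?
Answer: -26/5 ≈ -5.2000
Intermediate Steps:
v(j) = 1/(2*j)
v(-5)*u - 1 = ((1/2)/(-5))*42 - 1 = ((1/2)*(-1/5))*42 - 1 = -1/10*42 - 1 = -21/5 - 1 = -26/5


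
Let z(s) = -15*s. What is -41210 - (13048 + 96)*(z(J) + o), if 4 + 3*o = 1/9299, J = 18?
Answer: 98342361070/27897 ≈ 3.5252e+6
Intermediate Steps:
o = -37195/27897 (o = -4/3 + (1/3)/9299 = -4/3 + (1/3)*(1/9299) = -4/3 + 1/27897 = -37195/27897 ≈ -1.3333)
-41210 - (13048 + 96)*(z(J) + o) = -41210 - (13048 + 96)*(-15*18 - 37195/27897) = -41210 - 13144*(-270 - 37195/27897) = -41210 - 13144*(-7569385)/27897 = -41210 - 1*(-99491996440/27897) = -41210 + 99491996440/27897 = 98342361070/27897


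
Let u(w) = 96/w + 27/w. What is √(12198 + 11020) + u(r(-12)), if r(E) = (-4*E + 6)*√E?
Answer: √23218 - 41*I*√3/108 ≈ 152.37 - 0.65754*I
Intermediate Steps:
r(E) = √E*(6 - 4*E) (r(E) = (6 - 4*E)*√E = √E*(6 - 4*E))
u(w) = 123/w
√(12198 + 11020) + u(r(-12)) = √(12198 + 11020) + 123/((√(-12)*(6 - 4*(-12)))) = √23218 + 123/(((2*I*√3)*(6 + 48))) = √23218 + 123/(((2*I*√3)*54)) = √23218 + 123/((108*I*√3)) = √23218 + 123*(-I*√3/324) = √23218 - 41*I*√3/108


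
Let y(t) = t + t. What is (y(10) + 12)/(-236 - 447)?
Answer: -32/683 ≈ -0.046852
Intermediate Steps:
y(t) = 2*t
(y(10) + 12)/(-236 - 447) = (2*10 + 12)/(-236 - 447) = (20 + 12)/(-683) = 32*(-1/683) = -32/683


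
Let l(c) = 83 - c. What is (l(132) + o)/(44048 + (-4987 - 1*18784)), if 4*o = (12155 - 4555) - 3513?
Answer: 1297/27036 ≈ 0.047973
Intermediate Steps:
o = 4087/4 (o = ((12155 - 4555) - 3513)/4 = (7600 - 3513)/4 = (¼)*4087 = 4087/4 ≈ 1021.8)
(l(132) + o)/(44048 + (-4987 - 1*18784)) = ((83 - 1*132) + 4087/4)/(44048 + (-4987 - 1*18784)) = ((83 - 132) + 4087/4)/(44048 + (-4987 - 18784)) = (-49 + 4087/4)/(44048 - 23771) = (3891/4)/20277 = (3891/4)*(1/20277) = 1297/27036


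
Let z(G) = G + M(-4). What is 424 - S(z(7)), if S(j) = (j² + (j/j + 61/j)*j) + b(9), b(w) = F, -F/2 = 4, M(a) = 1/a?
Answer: 5099/16 ≈ 318.69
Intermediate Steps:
z(G) = -¼ + G (z(G) = G + 1/(-4) = G - ¼ = -¼ + G)
F = -8 (F = -2*4 = -8)
b(w) = -8
S(j) = -8 + j² + j*(1 + 61/j) (S(j) = (j² + (j/j + 61/j)*j) - 8 = (j² + (1 + 61/j)*j) - 8 = (j² + j*(1 + 61/j)) - 8 = -8 + j² + j*(1 + 61/j))
424 - S(z(7)) = 424 - (53 + (-¼ + 7) + (-¼ + 7)²) = 424 - (53 + 27/4 + (27/4)²) = 424 - (53 + 27/4 + 729/16) = 424 - 1*1685/16 = 424 - 1685/16 = 5099/16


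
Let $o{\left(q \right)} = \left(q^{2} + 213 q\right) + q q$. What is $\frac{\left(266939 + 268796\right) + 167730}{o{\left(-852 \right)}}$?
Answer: $\frac{100495}{181476} \approx 0.55376$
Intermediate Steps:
$o{\left(q \right)} = 2 q^{2} + 213 q$ ($o{\left(q \right)} = \left(q^{2} + 213 q\right) + q^{2} = 2 q^{2} + 213 q$)
$\frac{\left(266939 + 268796\right) + 167730}{o{\left(-852 \right)}} = \frac{\left(266939 + 268796\right) + 167730}{\left(-852\right) \left(213 + 2 \left(-852\right)\right)} = \frac{535735 + 167730}{\left(-852\right) \left(213 - 1704\right)} = \frac{703465}{\left(-852\right) \left(-1491\right)} = \frac{703465}{1270332} = 703465 \cdot \frac{1}{1270332} = \frac{100495}{181476}$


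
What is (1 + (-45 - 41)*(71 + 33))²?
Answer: 79977249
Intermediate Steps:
(1 + (-45 - 41)*(71 + 33))² = (1 - 86*104)² = (1 - 8944)² = (-8943)² = 79977249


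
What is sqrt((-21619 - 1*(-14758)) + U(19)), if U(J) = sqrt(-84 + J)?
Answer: sqrt(-6861 + I*sqrt(65)) ≈ 0.0487 + 82.831*I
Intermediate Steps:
sqrt((-21619 - 1*(-14758)) + U(19)) = sqrt((-21619 - 1*(-14758)) + sqrt(-84 + 19)) = sqrt((-21619 + 14758) + sqrt(-65)) = sqrt(-6861 + I*sqrt(65))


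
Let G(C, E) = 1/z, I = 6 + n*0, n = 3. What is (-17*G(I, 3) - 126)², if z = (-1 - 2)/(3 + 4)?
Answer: 67081/9 ≈ 7453.4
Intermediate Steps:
I = 6 (I = 6 + 3*0 = 6 + 0 = 6)
z = -3/7 ≈ -0.42857
G(C, E) = -7/3 (G(C, E) = 1/(-3/7) = -7/3)
(-17*G(I, 3) - 126)² = (-17*(-7/3) - 126)² = (119/3 - 126)² = (-259/3)² = 67081/9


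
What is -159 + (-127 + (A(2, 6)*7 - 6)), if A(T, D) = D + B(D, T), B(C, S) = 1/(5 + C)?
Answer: -2743/11 ≈ -249.36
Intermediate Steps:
A(T, D) = D + 1/(5 + D)
-159 + (-127 + (A(2, 6)*7 - 6)) = -159 + (-127 + (((1 + 6*(5 + 6))/(5 + 6))*7 - 6)) = -159 + (-127 + (((1 + 6*11)/11)*7 - 6)) = -159 + (-127 + (((1 + 66)/11)*7 - 6)) = -159 + (-127 + (((1/11)*67)*7 - 6)) = -159 + (-127 + ((67/11)*7 - 6)) = -159 + (-127 + (469/11 - 6)) = -159 + (-127 + 403/11) = -159 - 994/11 = -2743/11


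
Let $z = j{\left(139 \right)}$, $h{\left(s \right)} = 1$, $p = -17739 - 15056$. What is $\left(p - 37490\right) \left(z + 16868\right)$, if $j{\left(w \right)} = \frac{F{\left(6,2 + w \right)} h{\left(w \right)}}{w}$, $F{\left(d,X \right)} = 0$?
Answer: $-1185567380$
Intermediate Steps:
$p = -32795$
$j{\left(w \right)} = 0$ ($j{\left(w \right)} = \frac{0 \cdot 1}{w} = \frac{0}{w} = 0$)
$z = 0$
$\left(p - 37490\right) \left(z + 16868\right) = \left(-32795 - 37490\right) \left(0 + 16868\right) = \left(-70285\right) 16868 = -1185567380$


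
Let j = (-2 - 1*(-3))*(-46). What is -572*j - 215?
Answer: 26097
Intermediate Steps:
j = -46 (j = (-2 + 3)*(-46) = 1*(-46) = -46)
-572*j - 215 = -572*(-46) - 215 = 26312 - 215 = 26097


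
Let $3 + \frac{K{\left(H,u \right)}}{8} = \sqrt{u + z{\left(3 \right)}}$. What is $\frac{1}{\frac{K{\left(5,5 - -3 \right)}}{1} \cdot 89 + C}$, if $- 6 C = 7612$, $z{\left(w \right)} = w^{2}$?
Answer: $- \frac{15321}{13381682} - \frac{1602 \sqrt{17}}{6690841} \approx -0.0021321$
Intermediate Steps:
$K{\left(H,u \right)} = -24 + 8 \sqrt{9 + u}$ ($K{\left(H,u \right)} = -24 + 8 \sqrt{u + 3^{2}} = -24 + 8 \sqrt{u + 9} = -24 + 8 \sqrt{9 + u}$)
$C = - \frac{3806}{3}$ ($C = \left(- \frac{1}{6}\right) 7612 = - \frac{3806}{3} \approx -1268.7$)
$\frac{1}{\frac{K{\left(5,5 - -3 \right)}}{1} \cdot 89 + C} = \frac{1}{\frac{-24 + 8 \sqrt{9 + \left(5 - -3\right)}}{1} \cdot 89 - \frac{3806}{3}} = \frac{1}{\left(-24 + 8 \sqrt{9 + \left(5 + 3\right)}\right) 1 \cdot 89 - \frac{3806}{3}} = \frac{1}{\left(-24 + 8 \sqrt{9 + 8}\right) 1 \cdot 89 - \frac{3806}{3}} = \frac{1}{\left(-24 + 8 \sqrt{17}\right) 1 \cdot 89 - \frac{3806}{3}} = \frac{1}{\left(-24 + 8 \sqrt{17}\right) 89 - \frac{3806}{3}} = \frac{1}{\left(-2136 + 712 \sqrt{17}\right) - \frac{3806}{3}} = \frac{1}{- \frac{10214}{3} + 712 \sqrt{17}}$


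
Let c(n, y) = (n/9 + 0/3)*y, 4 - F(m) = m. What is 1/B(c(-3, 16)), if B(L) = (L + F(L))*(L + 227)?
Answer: 3/2660 ≈ 0.0011278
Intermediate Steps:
F(m) = 4 - m
c(n, y) = n*y/9 (c(n, y) = (n*(⅑) + 0*(⅓))*y = (n/9 + 0)*y = (n/9)*y = n*y/9)
B(L) = 908 + 4*L (B(L) = (L + (4 - L))*(L + 227) = 4*(227 + L) = 908 + 4*L)
1/B(c(-3, 16)) = 1/(908 + 4*((⅑)*(-3)*16)) = 1/(908 + 4*(-16/3)) = 1/(908 - 64/3) = 1/(2660/3) = 3/2660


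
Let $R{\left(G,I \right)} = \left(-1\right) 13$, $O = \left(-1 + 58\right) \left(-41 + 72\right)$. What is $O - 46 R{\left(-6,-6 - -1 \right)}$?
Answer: $2365$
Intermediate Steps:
$O = 1767$ ($O = 57 \cdot 31 = 1767$)
$R{\left(G,I \right)} = -13$
$O - 46 R{\left(-6,-6 - -1 \right)} = 1767 - -598 = 1767 + 598 = 2365$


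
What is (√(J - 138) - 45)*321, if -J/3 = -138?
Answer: -14445 + 642*√69 ≈ -9112.1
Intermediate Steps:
J = 414 (J = -3*(-138) = 414)
(√(J - 138) - 45)*321 = (√(414 - 138) - 45)*321 = (√276 - 45)*321 = (2*√69 - 45)*321 = (-45 + 2*√69)*321 = -14445 + 642*√69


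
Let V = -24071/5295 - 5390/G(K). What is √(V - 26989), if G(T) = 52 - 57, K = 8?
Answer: 4*I*√45412175670/5295 ≈ 160.98*I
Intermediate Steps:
G(T) = -5
V = 5683939/5295 (V = -24071/5295 - 5390/(-5) = -24071*1/5295 - 5390*(-⅕) = -24071/5295 + 1078 = 5683939/5295 ≈ 1073.5)
√(V - 26989) = √(5683939/5295 - 26989) = √(-137222816/5295) = 4*I*√45412175670/5295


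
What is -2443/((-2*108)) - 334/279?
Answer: 67717/6696 ≈ 10.113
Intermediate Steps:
-2443/((-2*108)) - 334/279 = -2443/(-216) - 334*1/279 = -2443*(-1/216) - 334/279 = 2443/216 - 334/279 = 67717/6696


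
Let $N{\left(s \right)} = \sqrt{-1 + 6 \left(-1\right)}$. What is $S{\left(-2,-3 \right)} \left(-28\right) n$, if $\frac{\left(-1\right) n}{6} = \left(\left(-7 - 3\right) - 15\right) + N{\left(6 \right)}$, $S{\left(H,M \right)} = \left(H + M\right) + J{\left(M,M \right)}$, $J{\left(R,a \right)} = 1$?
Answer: $16800 - 672 i \sqrt{7} \approx 16800.0 - 1777.9 i$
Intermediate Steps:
$S{\left(H,M \right)} = 1 + H + M$ ($S{\left(H,M \right)} = \left(H + M\right) + 1 = 1 + H + M$)
$N{\left(s \right)} = i \sqrt{7}$ ($N{\left(s \right)} = \sqrt{-1 - 6} = \sqrt{-7} = i \sqrt{7}$)
$n = 150 - 6 i \sqrt{7}$ ($n = - 6 \left(\left(\left(-7 - 3\right) - 15\right) + i \sqrt{7}\right) = - 6 \left(\left(-10 - 15\right) + i \sqrt{7}\right) = - 6 \left(-25 + i \sqrt{7}\right) = 150 - 6 i \sqrt{7} \approx 150.0 - 15.875 i$)
$S{\left(-2,-3 \right)} \left(-28\right) n = \left(1 - 2 - 3\right) \left(-28\right) \left(150 - 6 i \sqrt{7}\right) = \left(-4\right) \left(-28\right) \left(150 - 6 i \sqrt{7}\right) = 112 \left(150 - 6 i \sqrt{7}\right) = 16800 - 672 i \sqrt{7}$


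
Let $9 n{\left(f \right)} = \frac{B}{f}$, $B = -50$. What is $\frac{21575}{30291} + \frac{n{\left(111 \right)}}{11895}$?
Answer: $\frac{17091765055}{23996742237} \approx 0.71225$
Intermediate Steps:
$n{\left(f \right)} = - \frac{50}{9 f}$ ($n{\left(f \right)} = \frac{\left(-50\right) \frac{1}{f}}{9} = - \frac{50}{9 f}$)
$\frac{21575}{30291} + \frac{n{\left(111 \right)}}{11895} = \frac{21575}{30291} + \frac{\left(- \frac{50}{9}\right) \frac{1}{111}}{11895} = 21575 \cdot \frac{1}{30291} + \left(- \frac{50}{9}\right) \frac{1}{111} \cdot \frac{1}{11895} = \frac{21575}{30291} - \frac{10}{2376621} = \frac{17091765055}{23996742237}$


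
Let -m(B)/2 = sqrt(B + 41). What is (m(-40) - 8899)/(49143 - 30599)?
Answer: -8901/18544 ≈ -0.47999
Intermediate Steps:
m(B) = -2*sqrt(41 + B) (m(B) = -2*sqrt(B + 41) = -2*sqrt(41 + B))
(m(-40) - 8899)/(49143 - 30599) = (-2*sqrt(41 - 40) - 8899)/(49143 - 30599) = (-2*sqrt(1) - 8899)/18544 = (-2*1 - 8899)*(1/18544) = (-2 - 8899)*(1/18544) = -8901*1/18544 = -8901/18544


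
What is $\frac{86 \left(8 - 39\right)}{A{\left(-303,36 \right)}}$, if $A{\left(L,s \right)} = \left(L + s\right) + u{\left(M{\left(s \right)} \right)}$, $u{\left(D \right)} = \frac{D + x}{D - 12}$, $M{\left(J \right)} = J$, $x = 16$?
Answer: $\frac{15996}{1589} \approx 10.067$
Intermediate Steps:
$u{\left(D \right)} = \frac{16 + D}{-12 + D}$ ($u{\left(D \right)} = \frac{D + 16}{D - 12} = \frac{16 + D}{-12 + D}$)
$A{\left(L,s \right)} = L + s + \frac{16 + s}{-12 + s}$ ($A{\left(L,s \right)} = \left(L + s\right) + \frac{16 + s}{-12 + s} = L + s + \frac{16 + s}{-12 + s}$)
$\frac{86 \left(8 - 39\right)}{A{\left(-303,36 \right)}} = \frac{86 \left(8 - 39\right)}{\frac{1}{-12 + 36} \left(16 + 36 + \left(-12 + 36\right) \left(-303 + 36\right)\right)} = \frac{86 \left(-31\right)}{\frac{1}{24} \left(16 + 36 + 24 \left(-267\right)\right)} = - \frac{2666}{\frac{1}{24} \left(16 + 36 - 6408\right)} = - \frac{2666}{\frac{1}{24} \left(-6356\right)} = - \frac{2666}{- \frac{1589}{6}} = \left(-2666\right) \left(- \frac{6}{1589}\right) = \frac{15996}{1589}$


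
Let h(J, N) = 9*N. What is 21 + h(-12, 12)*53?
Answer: 5745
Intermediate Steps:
21 + h(-12, 12)*53 = 21 + (9*12)*53 = 21 + 108*53 = 21 + 5724 = 5745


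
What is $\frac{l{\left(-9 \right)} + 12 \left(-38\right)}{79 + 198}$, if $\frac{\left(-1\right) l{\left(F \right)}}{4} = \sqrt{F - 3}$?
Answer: $- \frac{456}{277} - \frac{8 i \sqrt{3}}{277} \approx -1.6462 - 0.050023 i$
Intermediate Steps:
$l{\left(F \right)} = - 4 \sqrt{-3 + F}$ ($l{\left(F \right)} = - 4 \sqrt{F - 3} = - 4 \sqrt{-3 + F}$)
$\frac{l{\left(-9 \right)} + 12 \left(-38\right)}{79 + 198} = \frac{- 4 \sqrt{-3 - 9} + 12 \left(-38\right)}{79 + 198} = \frac{- 4 \sqrt{-12} - 456}{277} = \left(- 4 \cdot 2 i \sqrt{3} - 456\right) \frac{1}{277} = \left(- 8 i \sqrt{3} - 456\right) \frac{1}{277} = \left(-456 - 8 i \sqrt{3}\right) \frac{1}{277} = - \frac{456}{277} - \frac{8 i \sqrt{3}}{277}$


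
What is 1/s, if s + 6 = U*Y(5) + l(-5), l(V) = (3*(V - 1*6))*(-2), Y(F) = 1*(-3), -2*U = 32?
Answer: 1/108 ≈ 0.0092593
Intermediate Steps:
U = -16 (U = -1/2*32 = -16)
Y(F) = -3
l(V) = 36 - 6*V (l(V) = (3*(V - 6))*(-2) = (3*(-6 + V))*(-2) = (-18 + 3*V)*(-2) = 36 - 6*V)
s = 108 (s = -6 + (-16*(-3) + (36 - 6*(-5))) = -6 + (48 + (36 + 30)) = -6 + (48 + 66) = -6 + 114 = 108)
1/s = 1/108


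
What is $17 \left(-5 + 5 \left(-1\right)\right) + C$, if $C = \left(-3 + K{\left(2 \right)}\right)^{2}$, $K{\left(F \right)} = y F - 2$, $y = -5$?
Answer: $55$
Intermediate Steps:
$K{\left(F \right)} = -2 - 5 F$ ($K{\left(F \right)} = - 5 F - 2 = -2 - 5 F$)
$C = 225$ ($C = \left(-3 - 12\right)^{2} = \left(-15\right)^{2} = 225$)
$17 \left(-5 + 5 \left(-1\right)\right) + C = 17 \left(-5 + 5 \left(-1\right)\right) + 225 = 17 \left(-5 - 5\right) + 225 = 17 \left(-10\right) + 225 = -170 + 225 = 55$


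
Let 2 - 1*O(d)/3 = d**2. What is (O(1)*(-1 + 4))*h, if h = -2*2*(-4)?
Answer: 144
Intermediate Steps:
O(d) = 6 - 3*d**2
h = 16 (h = -4*(-4) = 16)
(O(1)*(-1 + 4))*h = ((6 - 3*1**2)*(-1 + 4))*16 = ((6 - 3*1)*3)*16 = ((6 - 3)*3)*16 = (3*3)*16 = 9*16 = 144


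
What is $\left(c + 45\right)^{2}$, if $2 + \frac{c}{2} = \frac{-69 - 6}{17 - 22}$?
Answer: $5041$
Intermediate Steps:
$c = 26$ ($c = -4 + 2 \frac{-69 - 6}{17 - 22} = -4 + 2 \left(- \frac{75}{-5}\right) = -4 + 2 \left(\left(-75\right) \left(- \frac{1}{5}\right)\right) = -4 + 2 \cdot 15 = -4 + 30 = 26$)
$\left(c + 45\right)^{2} = \left(26 + 45\right)^{2} = 71^{2} = 5041$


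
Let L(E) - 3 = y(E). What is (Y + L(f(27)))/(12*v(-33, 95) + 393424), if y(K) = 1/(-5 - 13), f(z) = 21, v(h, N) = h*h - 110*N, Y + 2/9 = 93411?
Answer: 1681447/5059656 ≈ 0.33232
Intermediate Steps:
Y = 840697/9 (Y = -2/9 + 93411 = 840697/9 ≈ 93411.)
v(h, N) = h**2 - 110*N
y(K) = -1/18 (y(K) = 1/(-18) = -1/18)
L(E) = 53/18 (L(E) = 3 - 1/18 = 53/18)
(Y + L(f(27)))/(12*v(-33, 95) + 393424) = (840697/9 + 53/18)/(12*((-33)**2 - 110*95) + 393424) = 1681447/(18*(12*(1089 - 10450) + 393424)) = 1681447/(18*(12*(-9361) + 393424)) = 1681447/(18*(-112332 + 393424)) = (1681447/18)/281092 = (1681447/18)*(1/281092) = 1681447/5059656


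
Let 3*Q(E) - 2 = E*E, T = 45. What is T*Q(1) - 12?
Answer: 33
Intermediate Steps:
Q(E) = 2/3 + E**2/3 (Q(E) = 2/3 + (E*E)/3 = 2/3 + E**2/3)
T*Q(1) - 12 = 45*(2/3 + (1/3)*1**2) - 12 = 45*(2/3 + (1/3)*1) - 12 = 45*(2/3 + 1/3) - 12 = 45*1 - 12 = 45 - 12 = 33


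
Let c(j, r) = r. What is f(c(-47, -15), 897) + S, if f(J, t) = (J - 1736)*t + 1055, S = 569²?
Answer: -1245831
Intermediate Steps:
S = 323761
f(J, t) = 1055 + t*(-1736 + J) (f(J, t) = (-1736 + J)*t + 1055 = t*(-1736 + J) + 1055 = 1055 + t*(-1736 + J))
f(c(-47, -15), 897) + S = (1055 - 1736*897 - 15*897) + 323761 = (1055 - 1557192 - 13455) + 323761 = -1569592 + 323761 = -1245831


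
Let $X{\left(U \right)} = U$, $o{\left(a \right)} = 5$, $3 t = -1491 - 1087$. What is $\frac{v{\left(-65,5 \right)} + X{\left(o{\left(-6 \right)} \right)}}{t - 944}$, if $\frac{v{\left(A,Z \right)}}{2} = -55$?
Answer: $\frac{63}{1082} \approx 0.058226$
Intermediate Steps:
$v{\left(A,Z \right)} = -110$ ($v{\left(A,Z \right)} = 2 \left(-55\right) = -110$)
$t = - \frac{2578}{3}$ ($t = \frac{-1491 - 1087}{3} = \frac{1}{3} \left(-2578\right) = - \frac{2578}{3} \approx -859.33$)
$\frac{v{\left(-65,5 \right)} + X{\left(o{\left(-6 \right)} \right)}}{t - 944} = \frac{-110 + 5}{- \frac{2578}{3} - 944} = - \frac{105}{- \frac{5410}{3}} = \left(-105\right) \left(- \frac{3}{5410}\right) = \frac{63}{1082}$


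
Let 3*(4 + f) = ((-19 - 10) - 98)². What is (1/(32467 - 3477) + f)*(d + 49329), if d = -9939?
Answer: 47190415133/223 ≈ 2.1162e+8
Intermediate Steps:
f = 16117/3 (f = -4 + ((-19 - 10) - 98)²/3 = -4 + (-29 - 98)²/3 = -4 + (⅓)*(-127)² = -4 + (⅓)*16129 = -4 + 16129/3 = 16117/3 ≈ 5372.3)
(1/(32467 - 3477) + f)*(d + 49329) = (1/(32467 - 3477) + 16117/3)*(-9939 + 49329) = (1/28990 + 16117/3)*39390 = (467231833/86970)*39390 = 47190415133/223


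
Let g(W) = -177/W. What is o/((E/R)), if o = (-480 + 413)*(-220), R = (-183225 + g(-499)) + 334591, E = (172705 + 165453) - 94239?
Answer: 1113338894140/121715581 ≈ 9147.0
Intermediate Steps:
E = 243919 (E = 338158 - 94239 = 243919)
R = 75531811/499 (R = (-183225 - 177/(-499)) + 334591 = (-183225 - 177*(-1/499)) + 334591 = (-183225 + 177/499) + 334591 = -91429098/499 + 334591 = 75531811/499 ≈ 1.5137e+5)
o = 14740 (o = -67*(-220) = 14740)
o/((E/R)) = 14740/((243919/(75531811/499))) = 14740/((243919*(499/75531811))) = 14740/(121715581/75531811) = 14740*(75531811/121715581) = 1113338894140/121715581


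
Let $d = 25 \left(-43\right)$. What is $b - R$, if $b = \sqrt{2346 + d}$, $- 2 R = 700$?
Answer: $350 + \sqrt{1271} \approx 385.65$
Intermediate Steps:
$d = -1075$
$R = -350$ ($R = \left(- \frac{1}{2}\right) 700 = -350$)
$b = \sqrt{1271}$ ($b = \sqrt{2346 - 1075} = \sqrt{1271} \approx 35.651$)
$b - R = \sqrt{1271} - -350 = \sqrt{1271} + 350 = 350 + \sqrt{1271}$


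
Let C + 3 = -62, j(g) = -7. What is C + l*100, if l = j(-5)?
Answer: -765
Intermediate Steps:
C = -65 (C = -3 - 62 = -65)
l = -7
C + l*100 = -65 - 7*100 = -65 - 700 = -765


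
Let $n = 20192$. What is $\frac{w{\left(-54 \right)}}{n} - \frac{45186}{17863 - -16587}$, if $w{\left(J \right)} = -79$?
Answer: $- \frac{457558631}{347807200} \approx -1.3156$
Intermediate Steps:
$\frac{w{\left(-54 \right)}}{n} - \frac{45186}{17863 - -16587} = - \frac{79}{20192} - \frac{45186}{17863 - -16587} = \left(-79\right) \frac{1}{20192} - \frac{45186}{17863 + 16587} = - \frac{79}{20192} - \frac{45186}{34450} = - \frac{79}{20192} - \frac{22593}{17225} = - \frac{457558631}{347807200}$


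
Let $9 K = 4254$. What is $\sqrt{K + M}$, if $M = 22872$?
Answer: $\frac{19 \sqrt{582}}{3} \approx 152.79$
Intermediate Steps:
$K = \frac{1418}{3}$ ($K = \frac{1}{9} \cdot 4254 = \frac{1418}{3} \approx 472.67$)
$\sqrt{K + M} = \sqrt{\frac{1418}{3} + 22872} = \sqrt{\frac{70034}{3}} = \frac{19 \sqrt{582}}{3}$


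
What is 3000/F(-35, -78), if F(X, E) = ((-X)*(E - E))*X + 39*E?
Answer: -500/507 ≈ -0.98619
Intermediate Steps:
F(X, E) = 39*E (F(X, E) = (-X*0)*X + 39*E = 0*X + 39*E = 0 + 39*E = 39*E)
3000/F(-35, -78) = 3000/((39*(-78))) = 3000/(-3042) = 3000*(-1/3042) = -500/507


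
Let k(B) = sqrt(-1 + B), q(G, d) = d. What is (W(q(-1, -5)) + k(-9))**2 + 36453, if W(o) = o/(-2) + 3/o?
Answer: 3644661/100 + 19*I*sqrt(10)/5 ≈ 36447.0 + 12.017*I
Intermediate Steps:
W(o) = 3/o - o/2 (W(o) = o*(-1/2) + 3/o = -o/2 + 3/o = 3/o - o/2)
(W(q(-1, -5)) + k(-9))**2 + 36453 = ((3/(-5) - 1/2*(-5)) + sqrt(-1 - 9))**2 + 36453 = ((3*(-1/5) + 5/2) + sqrt(-10))**2 + 36453 = ((-3/5 + 5/2) + I*sqrt(10))**2 + 36453 = (19/10 + I*sqrt(10))**2 + 36453 = 36453 + (19/10 + I*sqrt(10))**2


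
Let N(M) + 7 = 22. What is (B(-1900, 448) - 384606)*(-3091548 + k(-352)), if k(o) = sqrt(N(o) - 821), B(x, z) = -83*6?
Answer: 1190567500992 - 385104*I*sqrt(806) ≈ 1.1906e+12 - 1.0933e+7*I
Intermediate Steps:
N(M) = 15 (N(M) = -7 + 22 = 15)
B(x, z) = -498
k(o) = I*sqrt(806) (k(o) = sqrt(15 - 821) = sqrt(-806) = I*sqrt(806))
(B(-1900, 448) - 384606)*(-3091548 + k(-352)) = (-498 - 384606)*(-3091548 + I*sqrt(806)) = -385104*(-3091548 + I*sqrt(806)) = 1190567500992 - 385104*I*sqrt(806)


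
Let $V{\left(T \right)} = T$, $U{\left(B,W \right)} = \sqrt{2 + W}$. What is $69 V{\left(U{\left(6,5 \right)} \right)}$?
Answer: $69 \sqrt{7} \approx 182.56$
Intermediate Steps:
$69 V{\left(U{\left(6,5 \right)} \right)} = 69 \sqrt{2 + 5} = 69 \sqrt{7}$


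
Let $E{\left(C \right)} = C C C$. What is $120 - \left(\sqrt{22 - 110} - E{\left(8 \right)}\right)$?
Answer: $632 - 2 i \sqrt{22} \approx 632.0 - 9.3808 i$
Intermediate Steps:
$E{\left(C \right)} = C^{3}$ ($E{\left(C \right)} = C^{2} C = C^{3}$)
$120 - \left(\sqrt{22 - 110} - E{\left(8 \right)}\right) = 120 - \left(\sqrt{22 - 110} - 8^{3}\right) = 120 - \left(\sqrt{-88} - 512\right) = 120 - \left(2 i \sqrt{22} - 512\right) = 120 - \left(-512 + 2 i \sqrt{22}\right) = 120 + \left(512 - 2 i \sqrt{22}\right) = 632 - 2 i \sqrt{22}$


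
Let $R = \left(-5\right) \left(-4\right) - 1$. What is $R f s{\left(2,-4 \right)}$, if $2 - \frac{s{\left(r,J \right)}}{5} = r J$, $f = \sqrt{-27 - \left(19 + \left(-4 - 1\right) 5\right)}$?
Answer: $950 i \sqrt{21} \approx 4353.4 i$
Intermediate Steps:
$R = 19$ ($R = 20 - 1 = 19$)
$f = i \sqrt{21}$ ($f = \sqrt{-27 - \left(19 - 25\right)} = \sqrt{-27 - -6} = \sqrt{-27 + \left(-19 + 25\right)} = \sqrt{-27 + 6} = \sqrt{-21} = i \sqrt{21} \approx 4.5826 i$)
$s{\left(r,J \right)} = 10 - 5 J r$ ($s{\left(r,J \right)} = 10 - 5 r J = 10 - 5 J r$)
$R f s{\left(2,-4 \right)} = 19 i \sqrt{21} \left(10 - \left(-20\right) 2\right) = 19 i \sqrt{21} \left(10 + 40\right) = 19 i \sqrt{21} \cdot 50 = 950 i \sqrt{21}$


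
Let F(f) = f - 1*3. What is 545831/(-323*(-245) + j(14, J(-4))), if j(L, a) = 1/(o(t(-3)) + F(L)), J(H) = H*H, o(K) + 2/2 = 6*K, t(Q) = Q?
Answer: 4366648/633079 ≈ 6.8975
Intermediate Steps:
F(f) = -3 + f (F(f) = f - 3 = -3 + f)
o(K) = -1 + 6*K
J(H) = H²
j(L, a) = 1/(-22 + L) (j(L, a) = 1/((-1 + 6*(-3)) + (-3 + L)) = 1/((-1 - 18) + (-3 + L)) = 1/(-19 + (-3 + L)) = 1/(-22 + L))
545831/(-323*(-245) + j(14, J(-4))) = 545831/(-323*(-245) + 1/(-22 + 14)) = 545831/(79135 + 1/(-8)) = 545831/(79135 - ⅛) = 545831/(633079/8) = 545831*(8/633079) = 4366648/633079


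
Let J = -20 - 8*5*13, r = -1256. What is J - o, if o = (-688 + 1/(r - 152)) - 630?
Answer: 1095425/1408 ≈ 778.00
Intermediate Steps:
J = -540 (J = -20 - 40*13 = -20 - 520 = -540)
o = -1855745/1408 (o = (-688 + 1/(-1256 - 152)) - 630 = (-688 + 1/(-1408)) - 630 = (-688 - 1/1408) - 630 = -968705/1408 - 630 = -1855745/1408 ≈ -1318.0)
J - o = -540 - 1*(-1855745/1408) = -540 + 1855745/1408 = 1095425/1408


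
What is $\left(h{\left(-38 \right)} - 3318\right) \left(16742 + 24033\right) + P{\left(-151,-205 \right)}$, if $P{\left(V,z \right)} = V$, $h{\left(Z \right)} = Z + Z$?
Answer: $-138390501$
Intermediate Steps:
$h{\left(Z \right)} = 2 Z$
$\left(h{\left(-38 \right)} - 3318\right) \left(16742 + 24033\right) + P{\left(-151,-205 \right)} = \left(2 \left(-38\right) - 3318\right) \left(16742 + 24033\right) - 151 = \left(-76 - 3318\right) 40775 - 151 = \left(-3394\right) 40775 - 151 = -138390350 - 151 = -138390501$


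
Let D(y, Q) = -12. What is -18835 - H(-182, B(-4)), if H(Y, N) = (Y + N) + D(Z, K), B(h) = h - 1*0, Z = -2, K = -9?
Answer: -18637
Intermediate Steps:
B(h) = h (B(h) = h + 0 = h)
H(Y, N) = -12 + N + Y (H(Y, N) = (Y + N) - 12 = (N + Y) - 12 = -12 + N + Y)
-18835 - H(-182, B(-4)) = -18835 - (-12 - 4 - 182) = -18835 - 1*(-198) = -18835 + 198 = -18637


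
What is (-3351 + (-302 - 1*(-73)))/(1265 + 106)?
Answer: -3580/1371 ≈ -2.6112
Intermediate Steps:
(-3351 + (-302 - 1*(-73)))/(1265 + 106) = (-3351 + (-302 + 73))/1371 = (-3351 - 229)*(1/1371) = -3580*1/1371 = -3580/1371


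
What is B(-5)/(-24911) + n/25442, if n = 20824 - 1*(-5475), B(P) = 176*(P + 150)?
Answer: 201881/21854678 ≈ 0.0092374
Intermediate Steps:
B(P) = 26400 + 176*P (B(P) = 176*(150 + P) = 26400 + 176*P)
n = 26299 (n = 20824 + 5475 = 26299)
B(-5)/(-24911) + n/25442 = (26400 + 176*(-5))/(-24911) + 26299/25442 = (26400 - 880)*(-1/24911) + 26299*(1/25442) = 25520*(-1/24911) + 26299/25442 = -880/859 + 26299/25442 = 201881/21854678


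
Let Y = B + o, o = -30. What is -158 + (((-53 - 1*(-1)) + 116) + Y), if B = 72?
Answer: -52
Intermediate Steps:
Y = 42 (Y = 72 - 30 = 42)
-158 + (((-53 - 1*(-1)) + 116) + Y) = -158 + (((-53 - 1*(-1)) + 116) + 42) = -158 + (((-53 + 1) + 116) + 42) = -158 + ((-52 + 116) + 42) = -158 + (64 + 42) = -158 + 106 = -52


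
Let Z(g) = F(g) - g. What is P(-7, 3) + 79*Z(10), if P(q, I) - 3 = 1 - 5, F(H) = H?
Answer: -1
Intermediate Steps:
Z(g) = 0 (Z(g) = g - g = 0)
P(q, I) = -1 (P(q, I) = 3 + (1 - 5) = 3 - 4 = -1)
P(-7, 3) + 79*Z(10) = -1 + 79*0 = -1 + 0 = -1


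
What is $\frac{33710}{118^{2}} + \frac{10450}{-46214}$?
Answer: $\frac{353092035}{160870934} \approx 2.1949$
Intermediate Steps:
$\frac{33710}{118^{2}} + \frac{10450}{-46214} = \frac{33710}{13924} + 10450 \left(- \frac{1}{46214}\right) = 33710 \cdot \frac{1}{13924} - \frac{5225}{23107} = \frac{16855}{6962} - \frac{5225}{23107} = \frac{353092035}{160870934}$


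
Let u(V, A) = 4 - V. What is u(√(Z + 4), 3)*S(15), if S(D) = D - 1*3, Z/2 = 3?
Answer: 48 - 12*√10 ≈ 10.053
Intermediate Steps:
Z = 6 (Z = 2*3 = 6)
S(D) = -3 + D (S(D) = D - 3 = -3 + D)
u(√(Z + 4), 3)*S(15) = (4 - √(6 + 4))*(-3 + 15) = (4 - √10)*12 = 48 - 12*√10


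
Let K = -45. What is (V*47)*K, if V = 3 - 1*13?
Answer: 21150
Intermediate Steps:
V = -10 (V = 3 - 13 = -10)
(V*47)*K = -10*47*(-45) = -470*(-45) = 21150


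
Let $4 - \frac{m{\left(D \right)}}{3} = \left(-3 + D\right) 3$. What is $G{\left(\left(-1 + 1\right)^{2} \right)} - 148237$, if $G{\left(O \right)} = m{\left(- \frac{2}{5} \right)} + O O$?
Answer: $- \frac{740972}{5} \approx -1.4819 \cdot 10^{5}$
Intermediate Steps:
$m{\left(D \right)} = 39 - 9 D$ ($m{\left(D \right)} = 12 - 3 \left(-3 + D\right) 3 = 12 - 3 \left(-9 + 3 D\right) = 12 - \left(-27 + 9 D\right) = 39 - 9 D$)
$G{\left(O \right)} = \frac{213}{5} + O^{2}$ ($G{\left(O \right)} = \left(39 - 9 \left(- \frac{2}{5}\right)\right) + O O = \left(39 - 9 \left(\left(-2\right) \frac{1}{5}\right)\right) + O^{2} = \left(39 - - \frac{18}{5}\right) + O^{2} = \left(39 + \frac{18}{5}\right) + O^{2} = \frac{213}{5} + O^{2}$)
$G{\left(\left(-1 + 1\right)^{2} \right)} - 148237 = \left(\frac{213}{5} + \left(\left(-1 + 1\right)^{2}\right)^{2}\right) - 148237 = \left(\frac{213}{5} + \left(0^{2}\right)^{2}\right) - 148237 = \left(\frac{213}{5} + 0^{2}\right) - 148237 = \left(\frac{213}{5} + 0\right) - 148237 = \frac{213}{5} - 148237 = - \frac{740972}{5}$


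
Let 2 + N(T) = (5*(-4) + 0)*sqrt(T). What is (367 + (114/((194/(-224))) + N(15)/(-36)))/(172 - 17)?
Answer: 82211/54126 + sqrt(15)/279 ≈ 1.5328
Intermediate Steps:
N(T) = -2 - 20*sqrt(T) (N(T) = -2 + (5*(-4) + 0)*sqrt(T) = -2 + (-20 + 0)*sqrt(T) = -2 - 20*sqrt(T))
(367 + (114/((194/(-224))) + N(15)/(-36)))/(172 - 17) = (367 + (114/((194/(-224))) + (-2 - 20*sqrt(15))/(-36)))/(172 - 17) = (367 + (114/((194*(-1/224))) + (-2 - 20*sqrt(15))*(-1/36)))/155 = (367 + (114/(-97/112) + (1/18 + 5*sqrt(15)/9)))*(1/155) = (367 + (114*(-112/97) + (1/18 + 5*sqrt(15)/9)))*(1/155) = (367 + (-12768/97 + (1/18 + 5*sqrt(15)/9)))*(1/155) = (367 + (-229727/1746 + 5*sqrt(15)/9))*(1/155) = (411055/1746 + 5*sqrt(15)/9)*(1/155) = 82211/54126 + sqrt(15)/279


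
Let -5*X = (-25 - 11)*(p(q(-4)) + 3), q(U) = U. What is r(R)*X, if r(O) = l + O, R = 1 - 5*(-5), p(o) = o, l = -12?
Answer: -504/5 ≈ -100.80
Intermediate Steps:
R = 26 (R = 1 + 25 = 26)
r(O) = -12 + O
X = -36/5 (X = -(-25 - 11)*(-4 + 3)/5 = -(-36)*(-1)/5 = -1/5*36 = -36/5 ≈ -7.2000)
r(R)*X = (-12 + 26)*(-36/5) = 14*(-36/5) = -504/5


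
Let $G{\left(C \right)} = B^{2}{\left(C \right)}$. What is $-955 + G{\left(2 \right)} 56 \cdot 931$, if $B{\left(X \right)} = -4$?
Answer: $833221$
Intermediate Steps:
$G{\left(C \right)} = 16$ ($G{\left(C \right)} = \left(-4\right)^{2} = 16$)
$-955 + G{\left(2 \right)} 56 \cdot 931 = -955 + 16 \cdot 56 \cdot 931 = -955 + 896 \cdot 931 = -955 + 834176 = 833221$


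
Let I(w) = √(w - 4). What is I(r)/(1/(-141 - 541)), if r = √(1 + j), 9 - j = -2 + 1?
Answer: -682*I*√(4 - √11) ≈ -563.79*I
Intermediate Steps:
j = 10 (j = 9 - (-2 + 1) = 9 - 1*(-1) = 9 + 1 = 10)
r = √11 (r = √(1 + 10) = √11 ≈ 3.3166)
I(w) = √(-4 + w)
I(r)/(1/(-141 - 541)) = √(-4 + √11)/(1/(-141 - 541)) = √(-4 + √11)/(1/(-682)) = √(-4 + √11)/(-1/682) = √(-4 + √11)*(-682) = -682*√(-4 + √11)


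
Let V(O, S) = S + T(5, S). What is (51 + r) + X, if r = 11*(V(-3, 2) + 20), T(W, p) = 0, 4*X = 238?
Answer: 705/2 ≈ 352.50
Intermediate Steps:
X = 119/2 (X = (¼)*238 = 119/2 ≈ 59.500)
V(O, S) = S (V(O, S) = S + 0 = S)
r = 242 (r = 11*(2 + 20) = 11*22 = 242)
(51 + r) + X = (51 + 242) + 119/2 = 293 + 119/2 = 705/2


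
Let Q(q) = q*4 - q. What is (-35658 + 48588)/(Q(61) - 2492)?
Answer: -12930/2309 ≈ -5.5998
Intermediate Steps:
Q(q) = 3*q (Q(q) = 4*q - q = 3*q)
(-35658 + 48588)/(Q(61) - 2492) = (-35658 + 48588)/(3*61 - 2492) = 12930/(183 - 2492) = 12930/(-2309) = 12930*(-1/2309) = -12930/2309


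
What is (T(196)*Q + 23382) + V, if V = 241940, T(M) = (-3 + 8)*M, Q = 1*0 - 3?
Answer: 262382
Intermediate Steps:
Q = -3 (Q = 0 - 3 = -3)
T(M) = 5*M
(T(196)*Q + 23382) + V = ((5*196)*(-3) + 23382) + 241940 = (980*(-3) + 23382) + 241940 = (-2940 + 23382) + 241940 = 20442 + 241940 = 262382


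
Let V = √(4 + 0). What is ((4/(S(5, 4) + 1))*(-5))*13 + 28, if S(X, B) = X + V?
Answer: -9/2 ≈ -4.5000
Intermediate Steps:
V = 2 (V = √4 = 2)
S(X, B) = 2 + X (S(X, B) = X + 2 = 2 + X)
((4/(S(5, 4) + 1))*(-5))*13 + 28 = ((4/((2 + 5) + 1))*(-5))*13 + 28 = ((4/(7 + 1))*(-5))*13 + 28 = ((4/8)*(-5))*13 + 28 = (((⅛)*4)*(-5))*13 + 28 = ((½)*(-5))*13 + 28 = -5/2*13 + 28 = -65/2 + 28 = -9/2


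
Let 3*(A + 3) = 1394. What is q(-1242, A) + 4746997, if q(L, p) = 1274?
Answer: 4748271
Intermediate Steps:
A = 1385/3 (A = -3 + (⅓)*1394 = -3 + 1394/3 = 1385/3 ≈ 461.67)
q(-1242, A) + 4746997 = 1274 + 4746997 = 4748271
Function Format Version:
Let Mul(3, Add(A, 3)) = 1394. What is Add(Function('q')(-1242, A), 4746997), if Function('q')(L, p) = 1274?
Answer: 4748271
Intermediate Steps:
A = Rational(1385, 3) (A = Add(-3, Mul(Rational(1, 3), 1394)) = Add(-3, Rational(1394, 3)) = Rational(1385, 3) ≈ 461.67)
Add(Function('q')(-1242, A), 4746997) = Add(1274, 4746997) = 4748271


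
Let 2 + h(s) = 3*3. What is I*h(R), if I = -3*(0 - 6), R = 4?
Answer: 126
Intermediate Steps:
h(s) = 7 (h(s) = -2 + 3*3 = -2 + 9 = 7)
I = 18 (I = -3*(-6) = 18)
I*h(R) = 18*7 = 126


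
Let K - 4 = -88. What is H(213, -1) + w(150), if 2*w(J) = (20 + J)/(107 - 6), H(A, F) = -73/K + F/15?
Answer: 69737/42420 ≈ 1.6440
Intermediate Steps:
K = -84 (K = 4 - 88 = -84)
H(A, F) = 73/84 + F/15 (H(A, F) = -73/(-84) + F/15 = -73*(-1/84) + F*(1/15) = 73/84 + F/15)
w(J) = 10/101 + J/202 (w(J) = ((20 + J)/(107 - 6))/2 = ((20 + J)/101)/2 = ((20 + J)*(1/101))/2 = (20/101 + J/101)/2 = 10/101 + J/202)
H(213, -1) + w(150) = (73/84 + (1/15)*(-1)) + (10/101 + (1/202)*150) = (73/84 - 1/15) + (10/101 + 75/101) = 337/420 + 85/101 = 69737/42420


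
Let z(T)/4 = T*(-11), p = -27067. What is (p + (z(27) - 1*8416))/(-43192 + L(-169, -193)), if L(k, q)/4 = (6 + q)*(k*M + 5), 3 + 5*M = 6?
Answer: -183355/144576 ≈ -1.2682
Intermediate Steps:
M = 3/5 (M = -3/5 + (1/5)*6 = -3/5 + 6/5 = 3/5 ≈ 0.60000)
z(T) = -44*T (z(T) = 4*(T*(-11)) = 4*(-11*T) = -44*T)
L(k, q) = 4*(5 + 3*k/5)*(6 + q) (L(k, q) = 4*((6 + q)*(k*(3/5) + 5)) = 4*((6 + q)*(3*k/5 + 5)) = 4*((6 + q)*(5 + 3*k/5)) = 4*((5 + 3*k/5)*(6 + q)) = 4*(5 + 3*k/5)*(6 + q))
(p + (z(27) - 1*8416))/(-43192 + L(-169, -193)) = (-27067 + (-44*27 - 1*8416))/(-43192 + (120 + 20*(-193) + (72/5)*(-169) + (12/5)*(-169)*(-193))) = (-27067 + (-1188 - 8416))/(-43192 + (120 - 3860 - 12168/5 + 391404/5)) = (-27067 - 9604)/(-43192 + 360536/5) = -36671/144576/5 = -36671*5/144576 = -183355/144576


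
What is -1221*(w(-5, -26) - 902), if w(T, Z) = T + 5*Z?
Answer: 1266177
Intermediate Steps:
-1221*(w(-5, -26) - 902) = -1221*((-5 + 5*(-26)) - 902) = -1221*((-5 - 130) - 902) = -1221*(-135 - 902) = -1221*(-1037) = 1266177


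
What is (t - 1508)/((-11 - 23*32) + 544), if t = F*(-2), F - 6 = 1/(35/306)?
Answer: 53812/7105 ≈ 7.5738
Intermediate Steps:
F = 516/35 (F = 6 + 1/(35/306) = 6 + 306/35 = 516/35 ≈ 14.743)
t = -1032/35 (t = (516/35)*(-2) = -1032/35 ≈ -29.486)
(t - 1508)/((-11 - 23*32) + 544) = (-1032/35 - 1508)/((-11 - 23*32) + 544) = -53812/(35*((-11 - 736) + 544)) = -53812/(35*(-747 + 544)) = -53812/35/(-203) = -53812/35*(-1/203) = 53812/7105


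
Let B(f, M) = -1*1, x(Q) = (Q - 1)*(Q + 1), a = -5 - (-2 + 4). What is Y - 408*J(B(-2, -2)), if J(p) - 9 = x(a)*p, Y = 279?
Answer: 16191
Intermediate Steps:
a = -7 (a = -5 - 1*2 = -5 - 2 = -7)
x(Q) = (1 + Q)*(-1 + Q) (x(Q) = (-1 + Q)*(1 + Q) = (1 + Q)*(-1 + Q))
B(f, M) = -1
J(p) = 9 + 48*p (J(p) = 9 + (-1 + (-7)²)*p = 9 + (-1 + 49)*p = 9 + 48*p)
Y - 408*J(B(-2, -2)) = 279 - 408*(9 + 48*(-1)) = 279 - 408*(9 - 48) = 279 - 408*(-39) = 279 + 15912 = 16191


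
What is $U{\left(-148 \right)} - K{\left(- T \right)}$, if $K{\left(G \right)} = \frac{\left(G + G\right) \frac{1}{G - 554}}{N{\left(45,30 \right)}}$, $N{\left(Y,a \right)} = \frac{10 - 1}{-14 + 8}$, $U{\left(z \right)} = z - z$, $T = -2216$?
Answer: $\frac{16}{9} \approx 1.7778$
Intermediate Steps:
$U{\left(z \right)} = 0$
$N{\left(Y,a \right)} = - \frac{3}{2}$ ($N{\left(Y,a \right)} = \frac{9}{-6} = 9 \left(- \frac{1}{6}\right) = - \frac{3}{2}$)
$K{\left(G \right)} = - \frac{4 G}{3 \left(-554 + G\right)}$ ($K{\left(G \right)} = \frac{\left(G + G\right) \frac{1}{G - 554}}{- \frac{3}{2}} = \frac{2 G}{-554 + G} \left(- \frac{2}{3}\right) = - \frac{4 G}{3 \left(-554 + G\right)}$)
$U{\left(-148 \right)} - K{\left(- T \right)} = 0 - - \frac{4 \left(\left(-1\right) \left(-2216\right)\right)}{-1662 + 3 \left(\left(-1\right) \left(-2216\right)\right)} = 0 - \left(-4\right) 2216 \frac{1}{-1662 + 3 \cdot 2216} = 0 - \left(-4\right) 2216 \frac{1}{-1662 + 6648} = 0 - \left(-4\right) 2216 \cdot \frac{1}{4986} = 0 - - \frac{16}{9} = 0 + \frac{16}{9} = \frac{16}{9}$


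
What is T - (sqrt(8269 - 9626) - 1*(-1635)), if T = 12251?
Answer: 10616 - I*sqrt(1357) ≈ 10616.0 - 36.837*I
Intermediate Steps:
T - (sqrt(8269 - 9626) - 1*(-1635)) = 12251 - (sqrt(8269 - 9626) - 1*(-1635)) = 12251 - (sqrt(-1357) + 1635) = 12251 - (I*sqrt(1357) + 1635) = 12251 - (1635 + I*sqrt(1357)) = 12251 + (-1635 - I*sqrt(1357)) = 10616 - I*sqrt(1357)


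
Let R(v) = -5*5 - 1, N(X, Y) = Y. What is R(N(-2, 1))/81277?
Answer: -26/81277 ≈ -0.00031989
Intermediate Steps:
R(v) = -26 (R(v) = -25 - 1 = -26)
R(N(-2, 1))/81277 = -26/81277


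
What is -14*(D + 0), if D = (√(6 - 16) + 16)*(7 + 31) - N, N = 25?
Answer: -8162 - 532*I*√10 ≈ -8162.0 - 1682.3*I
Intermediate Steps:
D = 583 + 38*I*√10 (D = (√(6 - 16) + 16)*(7 + 31) - 1*25 = (√(-10) + 16)*38 - 25 = (I*√10 + 16)*38 - 25 = (16 + I*√10)*38 - 25 = (608 + 38*I*√10) - 25 = 583 + 38*I*√10 ≈ 583.0 + 120.17*I)
-14*(D + 0) = -14*((583 + 38*I*√10) + 0) = -14*(583 + 38*I*√10) = -8162 - 532*I*√10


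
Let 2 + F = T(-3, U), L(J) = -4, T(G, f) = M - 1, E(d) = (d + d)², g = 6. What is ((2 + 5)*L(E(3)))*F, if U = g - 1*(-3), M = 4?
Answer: -28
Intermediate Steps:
U = 9 (U = 6 - 1*(-3) = 6 + 3 = 9)
E(d) = 4*d² (E(d) = (2*d)² = 4*d²)
T(G, f) = 3 (T(G, f) = 4 - 1 = 3)
F = 1 (F = -2 + 3 = 1)
((2 + 5)*L(E(3)))*F = ((2 + 5)*(-4))*1 = (7*(-4))*1 = -28*1 = -28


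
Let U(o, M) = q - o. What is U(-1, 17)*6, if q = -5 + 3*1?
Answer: -6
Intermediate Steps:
q = -2 (q = -5 + 3 = -2)
U(o, M) = -2 - o
U(-1, 17)*6 = (-2 - 1*(-1))*6 = (-2 + 1)*6 = -1*6 = -6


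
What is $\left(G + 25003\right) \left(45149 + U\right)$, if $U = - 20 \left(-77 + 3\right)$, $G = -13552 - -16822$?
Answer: $1318341717$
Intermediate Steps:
$G = 3270$ ($G = -13552 + 16822 = 3270$)
$U = 1480$ ($U = \left(-20\right) \left(-74\right) = 1480$)
$\left(G + 25003\right) \left(45149 + U\right) = \left(3270 + 25003\right) \left(45149 + 1480\right) = 28273 \cdot 46629 = 1318341717$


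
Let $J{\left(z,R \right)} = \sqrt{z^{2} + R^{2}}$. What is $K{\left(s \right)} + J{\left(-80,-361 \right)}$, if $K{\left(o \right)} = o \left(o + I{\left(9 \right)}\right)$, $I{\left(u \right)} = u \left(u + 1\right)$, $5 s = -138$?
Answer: $- \frac{43056}{25} + 13 \sqrt{809} \approx -1352.5$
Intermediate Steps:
$s = - \frac{138}{5}$ ($s = \frac{1}{5} \left(-138\right) = - \frac{138}{5} \approx -27.6$)
$I{\left(u \right)} = u \left(1 + u\right)$
$K{\left(o \right)} = o \left(90 + o\right)$ ($K{\left(o \right)} = o \left(o + 9 \left(1 + 9\right)\right) = o \left(o + 9 \cdot 10\right) = o \left(o + 90\right) = o \left(90 + o\right)$)
$J{\left(z,R \right)} = \sqrt{R^{2} + z^{2}}$
$K{\left(s \right)} + J{\left(-80,-361 \right)} = - \frac{138 \left(90 - \frac{138}{5}\right)}{5} + \sqrt{\left(-361\right)^{2} + \left(-80\right)^{2}} = \left(- \frac{138}{5}\right) \frac{312}{5} + \sqrt{130321 + 6400} = - \frac{43056}{25} + \sqrt{136721} = - \frac{43056}{25} + 13 \sqrt{809}$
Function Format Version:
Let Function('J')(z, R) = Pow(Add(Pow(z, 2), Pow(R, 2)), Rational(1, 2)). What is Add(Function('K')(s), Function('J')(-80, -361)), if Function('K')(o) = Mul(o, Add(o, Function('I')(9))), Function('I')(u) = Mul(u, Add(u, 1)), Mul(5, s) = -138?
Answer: Add(Rational(-43056, 25), Mul(13, Pow(809, Rational(1, 2)))) ≈ -1352.5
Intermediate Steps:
s = Rational(-138, 5) (s = Mul(Rational(1, 5), -138) = Rational(-138, 5) ≈ -27.600)
Function('I')(u) = Mul(u, Add(1, u))
Function('K')(o) = Mul(o, Add(90, o)) (Function('K')(o) = Mul(o, Add(o, Mul(9, Add(1, 9)))) = Mul(o, Add(o, Mul(9, 10))) = Mul(o, Add(o, 90)) = Mul(o, Add(90, o)))
Function('J')(z, R) = Pow(Add(Pow(R, 2), Pow(z, 2)), Rational(1, 2))
Add(Function('K')(s), Function('J')(-80, -361)) = Add(Mul(Rational(-138, 5), Add(90, Rational(-138, 5))), Pow(Add(Pow(-361, 2), Pow(-80, 2)), Rational(1, 2))) = Add(Mul(Rational(-138, 5), Rational(312, 5)), Pow(Add(130321, 6400), Rational(1, 2))) = Add(Rational(-43056, 25), Pow(136721, Rational(1, 2))) = Add(Rational(-43056, 25), Mul(13, Pow(809, Rational(1, 2))))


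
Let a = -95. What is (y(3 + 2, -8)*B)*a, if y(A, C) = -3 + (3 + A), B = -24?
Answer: 11400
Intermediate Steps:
y(A, C) = A
(y(3 + 2, -8)*B)*a = ((3 + 2)*(-24))*(-95) = (5*(-24))*(-95) = -120*(-95) = 11400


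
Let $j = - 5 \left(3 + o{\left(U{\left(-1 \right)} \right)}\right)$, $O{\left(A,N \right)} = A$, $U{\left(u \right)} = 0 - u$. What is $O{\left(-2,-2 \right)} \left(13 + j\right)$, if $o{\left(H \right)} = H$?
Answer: $14$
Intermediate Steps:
$U{\left(u \right)} = - u$
$j = -20$ ($j = - 5 \left(3 - -1\right) = - 5 \left(3 + 1\right) = \left(-5\right) 4 = -20$)
$O{\left(-2,-2 \right)} \left(13 + j\right) = - 2 \left(13 - 20\right) = \left(-2\right) \left(-7\right) = 14$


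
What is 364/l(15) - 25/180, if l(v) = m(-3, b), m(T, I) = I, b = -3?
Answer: -4373/36 ≈ -121.47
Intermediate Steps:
l(v) = -3
364/l(15) - 25/180 = 364/(-3) - 25/180 = 364*(-1/3) - 25*1/180 = -364/3 - 5/36 = -4373/36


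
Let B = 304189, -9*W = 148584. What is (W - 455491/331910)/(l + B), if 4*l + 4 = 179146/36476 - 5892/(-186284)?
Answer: -2538851578616196508/46775185565989367895 ≈ -0.054278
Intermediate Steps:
W = -49528/3 (W = -1/9*148584 = -49528/3 ≈ -16509.)
l = 72811015/308858872 (l = -1 + (179146/36476 - 5892/(-186284))/4 = -1 + (179146*(1/36476) - 5892*(-1/186284))/4 = -1 + (8143/1658 + 1473/46571)/4 = -1 + (1/4)*(381669887/77214718) = -1 + 381669887/308858872 = 72811015/308858872 ≈ 0.23574)
(W - 455491/331910)/(l + B) = (-49528/3 - 455491/331910)/(72811015/308858872 + 304189) = (-49528/3 - 455491*1/331910)/(93951544225823/308858872) = (-49528/3 - 455491/331910)*(308858872/93951544225823) = -16440204953/995730*308858872/93951544225823 = -2538851578616196508/46775185565989367895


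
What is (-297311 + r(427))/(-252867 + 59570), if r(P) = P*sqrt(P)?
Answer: 297311/193297 - 427*sqrt(427)/193297 ≈ 1.4925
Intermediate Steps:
r(P) = P**(3/2)
(-297311 + r(427))/(-252867 + 59570) = (-297311 + 427**(3/2))/(-252867 + 59570) = (-297311 + 427*sqrt(427))/(-193297) = (-297311 + 427*sqrt(427))*(-1/193297) = 297311/193297 - 427*sqrt(427)/193297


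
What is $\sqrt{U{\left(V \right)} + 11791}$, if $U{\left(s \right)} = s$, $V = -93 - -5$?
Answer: $\sqrt{11703} \approx 108.18$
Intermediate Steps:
$V = -88$ ($V = -93 + 5 = -88$)
$\sqrt{U{\left(V \right)} + 11791} = \sqrt{-88 + 11791} = \sqrt{11703}$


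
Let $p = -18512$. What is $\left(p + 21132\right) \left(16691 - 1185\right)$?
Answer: $40625720$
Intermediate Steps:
$\left(p + 21132\right) \left(16691 - 1185\right) = \left(-18512 + 21132\right) \left(16691 - 1185\right) = 2620 \cdot 15506 = 40625720$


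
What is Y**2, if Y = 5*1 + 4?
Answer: 81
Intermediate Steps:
Y = 9 (Y = 5 + 4 = 9)
Y**2 = 9**2 = 81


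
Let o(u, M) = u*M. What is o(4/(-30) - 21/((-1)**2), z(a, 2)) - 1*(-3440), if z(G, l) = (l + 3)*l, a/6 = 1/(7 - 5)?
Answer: 9686/3 ≈ 3228.7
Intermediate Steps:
a = 3 (a = 6/(7 - 5) = 6/2 = 6*(1/2) = 3)
z(G, l) = l*(3 + l) (z(G, l) = (3 + l)*l = l*(3 + l))
o(u, M) = M*u
o(4/(-30) - 21/((-1)**2), z(a, 2)) - 1*(-3440) = (2*(3 + 2))*(4/(-30) - 21/((-1)**2)) - 1*(-3440) = (2*5)*(4*(-1/30) - 21/1) + 3440 = 10*(-2/15 - 21*1) + 3440 = 10*(-2/15 - 21) + 3440 = 10*(-317/15) + 3440 = -634/3 + 3440 = 9686/3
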